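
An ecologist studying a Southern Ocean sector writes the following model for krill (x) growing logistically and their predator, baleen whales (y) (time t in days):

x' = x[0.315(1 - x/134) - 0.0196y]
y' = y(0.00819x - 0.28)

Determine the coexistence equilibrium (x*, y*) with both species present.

From dy/dt = 0 with y > 0: 0.00819x* = 0.28, so x* = 34.2.
Substitute into dx/dt = 0: 0.315(1 - 34.2/134) = 0.0196y*.
The bracket is 0.745, giving y* = 0.235/0.0196 = 12.

x* ≈ 34.2, y* ≈ 12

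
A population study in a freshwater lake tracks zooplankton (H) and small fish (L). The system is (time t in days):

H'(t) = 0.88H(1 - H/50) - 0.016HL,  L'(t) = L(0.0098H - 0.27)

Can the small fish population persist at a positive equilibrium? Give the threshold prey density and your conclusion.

Threshold H = 27.6; K > 27.6, so yes, the predator persists.

The predator equation gives dL/dt > 0 only when H > 0.27/0.0098 = 27.6.
Without the predator, H → K = 50. Since 50 > 27.6, the predator can invade and persist.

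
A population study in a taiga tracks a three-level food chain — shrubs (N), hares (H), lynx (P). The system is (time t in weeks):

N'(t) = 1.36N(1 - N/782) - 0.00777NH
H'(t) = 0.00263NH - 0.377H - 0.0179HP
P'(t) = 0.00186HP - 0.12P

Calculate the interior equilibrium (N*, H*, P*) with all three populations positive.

N* ≈ 494, H* ≈ 64.5, P* ≈ 51.5

From dP/dt = 0: 0.00186H* = 0.12, so H* = 64.5.
From dN/dt = 0: 1.36(1 - N*/782) = 0.00777·64.5, giving N* = 782·(1 - 0.369) = 494.
From dH/dt = 0: 0.00263·494 - 0.377 = 0.0179P*, so P* = 0.922/0.0179 = 51.5.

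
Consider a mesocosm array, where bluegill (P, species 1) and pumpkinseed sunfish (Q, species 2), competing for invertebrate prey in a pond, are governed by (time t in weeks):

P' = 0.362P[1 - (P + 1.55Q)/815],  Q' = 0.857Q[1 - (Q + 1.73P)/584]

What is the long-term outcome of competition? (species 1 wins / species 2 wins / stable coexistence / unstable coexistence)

Compare the nullcline intercepts: K1/α12 = 815/1.55 = 526 < K2 = 584; K2/α21 = 584/1.73 = 338 < K1 = 815.
Since both are reversed, neither can invade when rare; the interior point is a saddle.

unstable coexistence (outcome depends on initial conditions)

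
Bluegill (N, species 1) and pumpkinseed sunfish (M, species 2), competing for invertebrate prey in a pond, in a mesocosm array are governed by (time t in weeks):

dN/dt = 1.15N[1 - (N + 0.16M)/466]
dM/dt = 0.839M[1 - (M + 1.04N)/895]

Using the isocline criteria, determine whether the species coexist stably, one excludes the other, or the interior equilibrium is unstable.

stable coexistence

Compare the nullcline intercepts: K1/α12 = 466/0.16 = 2910 > K2 = 895; K2/α21 = 895/1.04 = 861 > K1 = 466.
Since both inequalities hold, each species can invade when rare, so the interior equilibrium is stable.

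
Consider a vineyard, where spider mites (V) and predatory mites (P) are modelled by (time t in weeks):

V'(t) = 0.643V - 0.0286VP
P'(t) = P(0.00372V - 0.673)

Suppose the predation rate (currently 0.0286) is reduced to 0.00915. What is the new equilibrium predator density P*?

At the interior fixed point, setting dV/dt = 0 with V > 0 fixes P* = (prey growth rate)/(VP coefficient) — independent of the other coefficients.
With the change, P* = 0.643/0.00915 = 70.3; it rises from 22.5.

P* ≈ 70.3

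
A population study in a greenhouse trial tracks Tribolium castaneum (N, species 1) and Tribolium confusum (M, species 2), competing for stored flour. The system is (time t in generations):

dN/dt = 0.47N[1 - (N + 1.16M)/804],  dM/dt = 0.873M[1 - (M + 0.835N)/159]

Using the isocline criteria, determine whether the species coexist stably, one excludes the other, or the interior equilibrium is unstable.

species 1 excludes species 2

Compare the nullcline intercepts: K1/α12 = 804/1.16 = 693 > K2 = 159; K2/α21 = 159/0.835 = 190 < K1 = 804.
Since the inequalities point opposite ways, species 1 can invade but species 2 cannot.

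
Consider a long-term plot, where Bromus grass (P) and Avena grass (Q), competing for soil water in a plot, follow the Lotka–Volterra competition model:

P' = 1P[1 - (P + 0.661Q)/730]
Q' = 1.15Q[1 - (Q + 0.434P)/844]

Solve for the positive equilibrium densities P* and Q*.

Setting both brackets to zero gives the nullclines P + 0.661Q = 730 and 0.434P + Q = 844.
Substituting Q = 844 - 0.434P into the first: P(1 - 0.661·0.434) = 730 - 0.661·844.
So P* = 172/0.713 = 241, and then Q* = 844 - 0.434·241 = 739.

P* ≈ 241, Q* ≈ 739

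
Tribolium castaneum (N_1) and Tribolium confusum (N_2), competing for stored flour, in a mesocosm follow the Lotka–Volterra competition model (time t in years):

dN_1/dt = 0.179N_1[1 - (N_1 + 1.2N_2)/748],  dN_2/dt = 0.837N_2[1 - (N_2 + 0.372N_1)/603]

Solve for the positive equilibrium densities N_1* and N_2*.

Setting both brackets to zero gives the nullclines N_1 + 1.2N_2 = 748 and 0.372N_1 + N_2 = 603.
Substituting N_2 = 603 - 0.372N_1 into the first: N_1(1 - 1.2·0.372) = 748 - 1.2·603.
So N_1* = 24.4/0.554 = 44.1, and then N_2* = 603 - 0.372·44.1 = 587.

N_1* ≈ 44.1, N_2* ≈ 587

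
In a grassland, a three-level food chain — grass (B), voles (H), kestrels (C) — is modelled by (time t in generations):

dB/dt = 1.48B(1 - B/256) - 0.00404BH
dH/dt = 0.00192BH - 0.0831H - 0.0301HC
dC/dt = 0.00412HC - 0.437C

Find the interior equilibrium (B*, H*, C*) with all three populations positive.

From dC/dt = 0: 0.00412H* = 0.437, so H* = 106.
From dB/dt = 0: 1.48(1 - B*/256) = 0.00404·106, giving B* = 256·(1 - 0.29) = 182.
From dH/dt = 0: 0.00192·182 - 0.0831 = 0.0301C*, so C* = 0.266/0.0301 = 8.84.

B* ≈ 182, H* ≈ 106, C* ≈ 8.84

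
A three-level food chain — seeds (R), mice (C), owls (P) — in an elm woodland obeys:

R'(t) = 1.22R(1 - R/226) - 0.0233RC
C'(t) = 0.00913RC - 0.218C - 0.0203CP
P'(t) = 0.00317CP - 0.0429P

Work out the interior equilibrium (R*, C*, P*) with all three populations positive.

R* ≈ 168, C* ≈ 13.5, P* ≈ 64.6

From dP/dt = 0: 0.00317C* = 0.0429, so C* = 13.5.
From dR/dt = 0: 1.22(1 - R*/226) = 0.0233·13.5, giving R* = 226·(1 - 0.258) = 168.
From dC/dt = 0: 0.00913·168 - 0.218 = 0.0203P*, so P* = 1.31/0.0203 = 64.6.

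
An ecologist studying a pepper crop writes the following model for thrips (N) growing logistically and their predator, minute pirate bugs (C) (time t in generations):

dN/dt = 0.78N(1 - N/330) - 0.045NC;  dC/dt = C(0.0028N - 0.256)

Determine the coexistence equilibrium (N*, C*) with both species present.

N* ≈ 91.4, C* ≈ 12.5

From dC/dt = 0 with C > 0: 0.0028N* = 0.256, so N* = 91.4.
Substitute into dN/dt = 0: 0.78(1 - 91.4/330) = 0.045C*.
The bracket is 0.723, giving C* = 0.564/0.045 = 12.5.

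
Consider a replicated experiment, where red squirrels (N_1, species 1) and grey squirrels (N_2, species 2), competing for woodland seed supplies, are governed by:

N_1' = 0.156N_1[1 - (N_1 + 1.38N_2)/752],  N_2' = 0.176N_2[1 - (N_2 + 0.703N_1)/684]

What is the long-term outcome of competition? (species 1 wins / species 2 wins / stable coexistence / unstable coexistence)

species 2 excludes species 1

Compare the nullcline intercepts: K1/α12 = 752/1.38 = 545 < K2 = 684; K2/α21 = 684/0.703 = 973 > K1 = 752.
Since the inequalities point opposite ways, species 2 can invade but species 1 cannot.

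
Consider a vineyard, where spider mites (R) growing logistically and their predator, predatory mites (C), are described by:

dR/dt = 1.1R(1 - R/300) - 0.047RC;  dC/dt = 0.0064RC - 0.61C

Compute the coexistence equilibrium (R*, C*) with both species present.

R* ≈ 95.3, C* ≈ 16

From dC/dt = 0 with C > 0: 0.0064R* = 0.61, so R* = 95.3.
Substitute into dR/dt = 0: 1.1(1 - 95.3/300) = 0.047C*.
The bracket is 0.682, giving C* = 0.751/0.047 = 16.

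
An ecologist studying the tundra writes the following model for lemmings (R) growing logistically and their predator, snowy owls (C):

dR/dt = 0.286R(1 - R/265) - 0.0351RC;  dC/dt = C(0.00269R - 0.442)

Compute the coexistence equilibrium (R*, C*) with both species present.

From dC/dt = 0 with C > 0: 0.00269R* = 0.442, so R* = 164.
Substitute into dR/dt = 0: 0.286(1 - 164/265) = 0.0351C*.
The bracket is 0.38, giving C* = 0.109/0.0351 = 3.1.

R* ≈ 164, C* ≈ 3.1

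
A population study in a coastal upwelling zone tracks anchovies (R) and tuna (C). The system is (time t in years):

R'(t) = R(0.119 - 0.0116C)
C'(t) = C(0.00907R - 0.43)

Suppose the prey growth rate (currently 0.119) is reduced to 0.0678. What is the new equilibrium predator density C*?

At the interior fixed point, setting dR/dt = 0 with R > 0 fixes C* = (prey growth rate)/(RC coefficient) — independent of the other coefficients.
With the change, C* = 0.0678/0.0116 = 5.84; it falls from 10.3.

C* ≈ 5.84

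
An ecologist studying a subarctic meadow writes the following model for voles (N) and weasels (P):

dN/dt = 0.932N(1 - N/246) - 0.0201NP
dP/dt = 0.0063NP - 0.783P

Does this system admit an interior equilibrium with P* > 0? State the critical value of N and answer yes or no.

Threshold N = 124; K > 124, so yes, the predator persists.

The predator equation gives dP/dt > 0 only when N > 0.783/0.0063 = 124.
Without the predator, N → K = 246. Since 246 > 124, the predator can invade and persist.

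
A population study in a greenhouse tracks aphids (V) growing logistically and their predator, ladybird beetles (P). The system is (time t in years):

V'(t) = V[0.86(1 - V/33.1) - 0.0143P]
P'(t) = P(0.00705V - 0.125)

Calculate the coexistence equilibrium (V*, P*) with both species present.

V* ≈ 17.7, P* ≈ 27.9

From dP/dt = 0 with P > 0: 0.00705V* = 0.125, so V* = 17.7.
Substitute into dV/dt = 0: 0.86(1 - 17.7/33.1) = 0.0143P*.
The bracket is 0.464, giving P* = 0.399/0.0143 = 27.9.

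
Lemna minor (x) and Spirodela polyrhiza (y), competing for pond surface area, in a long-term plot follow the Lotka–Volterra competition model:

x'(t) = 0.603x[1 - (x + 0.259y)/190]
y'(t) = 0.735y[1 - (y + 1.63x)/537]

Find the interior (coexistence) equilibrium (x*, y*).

Setting both brackets to zero gives the nullclines x + 0.259y = 190 and 1.63x + y = 537.
Substituting y = 537 - 1.63x into the first: x(1 - 0.259·1.63) = 190 - 0.259·537.
So x* = 50.9/0.578 = 88.1, and then y* = 537 - 1.63·88.1 = 393.

x* ≈ 88.1, y* ≈ 393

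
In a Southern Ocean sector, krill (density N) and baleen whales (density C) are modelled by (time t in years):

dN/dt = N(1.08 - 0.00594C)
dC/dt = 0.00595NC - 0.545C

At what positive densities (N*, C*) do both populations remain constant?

Set dC/dt = 0 with C > 0: 0.00595N - 0.545 = 0, so N* = 0.545/0.00595 = 91.6.
Set dN/dt = 0 with N > 0: 1.08 - 0.00594C = 0, so C* = 1.08/0.00594 = 182.

N* ≈ 91.6, C* ≈ 182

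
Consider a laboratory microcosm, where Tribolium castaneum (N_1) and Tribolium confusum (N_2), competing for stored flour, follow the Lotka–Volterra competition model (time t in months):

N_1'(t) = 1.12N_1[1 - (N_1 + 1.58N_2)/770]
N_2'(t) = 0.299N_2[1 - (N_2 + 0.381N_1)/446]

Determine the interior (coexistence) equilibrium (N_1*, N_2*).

N_1* ≈ 164, N_2* ≈ 383

Setting both brackets to zero gives the nullclines N_1 + 1.58N_2 = 770 and 0.381N_1 + N_2 = 446.
Substituting N_2 = 446 - 0.381N_1 into the first: N_1(1 - 1.58·0.381) = 770 - 1.58·446.
So N_1* = 65.3/0.398 = 164, and then N_2* = 446 - 0.381·164 = 383.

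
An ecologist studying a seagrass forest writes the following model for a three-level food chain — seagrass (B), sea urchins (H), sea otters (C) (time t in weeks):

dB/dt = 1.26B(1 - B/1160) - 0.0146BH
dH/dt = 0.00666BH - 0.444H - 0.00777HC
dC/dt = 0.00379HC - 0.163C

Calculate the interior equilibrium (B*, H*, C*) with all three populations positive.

B* ≈ 582, H* ≈ 43, C* ≈ 442

From dC/dt = 0: 0.00379H* = 0.163, so H* = 43.
From dB/dt = 0: 1.26(1 - B*/1160) = 0.0146·43, giving B* = 1160·(1 - 0.498) = 582.
From dH/dt = 0: 0.00666·582 - 0.444 = 0.00777C*, so C* = 3.43/0.00777 = 442.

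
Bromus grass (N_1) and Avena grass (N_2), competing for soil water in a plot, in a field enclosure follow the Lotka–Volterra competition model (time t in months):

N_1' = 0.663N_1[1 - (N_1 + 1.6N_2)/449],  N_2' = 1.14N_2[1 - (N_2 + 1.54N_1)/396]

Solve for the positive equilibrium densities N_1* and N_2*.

N_1* ≈ 126, N_2* ≈ 202

Setting both brackets to zero gives the nullclines N_1 + 1.6N_2 = 449 and 1.54N_1 + N_2 = 396.
Substituting N_2 = 396 - 1.54N_1 into the first: N_1(1 - 1.6·1.54) = 449 - 1.6·396.
So N_1* = -185/-1.46 = 126, and then N_2* = 396 - 1.54·126 = 202.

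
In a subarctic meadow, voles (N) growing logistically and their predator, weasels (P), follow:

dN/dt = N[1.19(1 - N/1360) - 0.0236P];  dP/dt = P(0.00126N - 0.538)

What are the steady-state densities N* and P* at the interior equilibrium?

N* ≈ 427, P* ≈ 34.6

From dP/dt = 0 with P > 0: 0.00126N* = 0.538, so N* = 427.
Substitute into dN/dt = 0: 1.19(1 - 427/1360) = 0.0236P*.
The bracket is 0.686, giving P* = 0.816/0.0236 = 34.6.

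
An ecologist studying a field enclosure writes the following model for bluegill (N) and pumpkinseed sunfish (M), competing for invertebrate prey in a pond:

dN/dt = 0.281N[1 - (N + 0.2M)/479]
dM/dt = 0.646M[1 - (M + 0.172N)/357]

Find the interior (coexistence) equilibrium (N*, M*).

N* ≈ 422, M* ≈ 284

Setting both brackets to zero gives the nullclines N + 0.2M = 479 and 0.172N + M = 357.
Substituting M = 357 - 0.172N into the first: N(1 - 0.2·0.172) = 479 - 0.2·357.
So N* = 408/0.966 = 422, and then M* = 357 - 0.172·422 = 284.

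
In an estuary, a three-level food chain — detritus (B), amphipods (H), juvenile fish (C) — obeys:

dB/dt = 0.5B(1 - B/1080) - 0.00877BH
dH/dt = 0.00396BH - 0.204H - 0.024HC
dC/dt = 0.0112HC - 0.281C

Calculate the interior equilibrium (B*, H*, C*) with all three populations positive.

From dC/dt = 0: 0.0112H* = 0.281, so H* = 25.1.
From dB/dt = 0: 0.5(1 - B*/1080) = 0.00877·25.1, giving B* = 1080·(1 - 0.44) = 605.
From dH/dt = 0: 0.00396·605 - 0.204 = 0.024C*, so C* = 2.19/0.024 = 91.3.

B* ≈ 605, H* ≈ 25.1, C* ≈ 91.3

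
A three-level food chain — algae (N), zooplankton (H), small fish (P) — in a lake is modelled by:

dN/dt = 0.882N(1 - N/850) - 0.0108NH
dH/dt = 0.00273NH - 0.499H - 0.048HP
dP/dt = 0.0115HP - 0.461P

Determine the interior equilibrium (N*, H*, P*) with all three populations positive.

From dP/dt = 0: 0.0115H* = 0.461, so H* = 40.1.
From dN/dt = 0: 0.882(1 - N*/850) = 0.0108·40.1, giving N* = 850·(1 - 0.491) = 433.
From dH/dt = 0: 0.00273·433 - 0.499 = 0.048P*, so P* = 0.682/0.048 = 14.2.

N* ≈ 433, H* ≈ 40.1, P* ≈ 14.2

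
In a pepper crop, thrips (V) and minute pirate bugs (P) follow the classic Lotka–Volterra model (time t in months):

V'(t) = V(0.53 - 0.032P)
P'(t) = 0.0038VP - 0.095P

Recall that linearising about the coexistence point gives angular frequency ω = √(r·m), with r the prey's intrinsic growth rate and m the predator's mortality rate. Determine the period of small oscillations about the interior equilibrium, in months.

Here r = 0.53 and m = 0.095, so r·m = 0.0504.
ω = √0.0504 = 0.224 per month, hence T = 2π/ω ≈ 28 months.

T ≈ 28 months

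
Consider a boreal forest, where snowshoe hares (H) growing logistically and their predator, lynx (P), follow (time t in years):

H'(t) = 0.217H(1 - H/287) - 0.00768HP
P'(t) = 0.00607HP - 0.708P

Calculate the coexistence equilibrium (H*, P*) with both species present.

From dP/dt = 0 with P > 0: 0.00607H* = 0.708, so H* = 117.
Substitute into dH/dt = 0: 0.217(1 - 117/287) = 0.00768P*.
The bracket is 0.594, giving P* = 0.129/0.00768 = 16.8.

H* ≈ 117, P* ≈ 16.8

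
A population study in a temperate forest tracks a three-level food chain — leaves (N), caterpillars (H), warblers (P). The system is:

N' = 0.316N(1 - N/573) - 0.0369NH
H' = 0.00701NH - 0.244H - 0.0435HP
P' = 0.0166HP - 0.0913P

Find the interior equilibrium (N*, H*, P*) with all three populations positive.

From dP/dt = 0: 0.0166H* = 0.0913, so H* = 5.5.
From dN/dt = 0: 0.316(1 - N*/573) = 0.0369·5.5, giving N* = 573·(1 - 0.642) = 205.
From dH/dt = 0: 0.00701·205 - 0.244 = 0.0435P*, so P* = 1.19/0.0435 = 27.4.

N* ≈ 205, H* ≈ 5.5, P* ≈ 27.4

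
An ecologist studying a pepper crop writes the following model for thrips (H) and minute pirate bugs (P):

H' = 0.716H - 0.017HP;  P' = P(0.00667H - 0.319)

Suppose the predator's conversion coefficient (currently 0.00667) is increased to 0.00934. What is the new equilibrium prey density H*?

H* ≈ 34.2

At the interior fixed point, setting dP/dt = 0 with P > 0 fixes H* = (predator death rate)/(HP coefficient) — independent of the other coefficients.
With the change, H* = 0.319/0.00934 = 34.2; it falls from 47.8.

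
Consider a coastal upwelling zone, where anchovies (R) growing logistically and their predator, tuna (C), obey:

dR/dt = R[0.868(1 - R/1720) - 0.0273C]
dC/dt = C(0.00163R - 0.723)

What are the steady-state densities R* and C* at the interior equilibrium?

R* ≈ 444, C* ≈ 23.6

From dC/dt = 0 with C > 0: 0.00163R* = 0.723, so R* = 444.
Substitute into dR/dt = 0: 0.868(1 - 444/1720) = 0.0273C*.
The bracket is 0.742, giving C* = 0.644/0.0273 = 23.6.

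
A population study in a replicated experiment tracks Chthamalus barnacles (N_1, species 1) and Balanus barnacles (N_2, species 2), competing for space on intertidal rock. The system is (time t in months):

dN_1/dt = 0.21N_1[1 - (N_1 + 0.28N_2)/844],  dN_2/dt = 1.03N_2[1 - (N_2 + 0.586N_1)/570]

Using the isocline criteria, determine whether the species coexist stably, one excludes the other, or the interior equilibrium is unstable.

stable coexistence

Compare the nullcline intercepts: K1/α12 = 844/0.28 = 3010 > K2 = 570; K2/α21 = 570/0.586 = 973 > K1 = 844.
Since both inequalities hold, each species can invade when rare, so the interior equilibrium is stable.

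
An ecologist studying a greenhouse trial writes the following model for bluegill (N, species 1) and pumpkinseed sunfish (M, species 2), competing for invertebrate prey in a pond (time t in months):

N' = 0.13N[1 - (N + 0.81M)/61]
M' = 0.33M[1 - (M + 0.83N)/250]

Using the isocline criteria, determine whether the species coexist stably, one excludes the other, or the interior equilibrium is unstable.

Compare the nullcline intercepts: K1/α12 = 61/0.81 = 75.3 < K2 = 250; K2/α21 = 250/0.83 = 301 > K1 = 61.
Since the inequalities point opposite ways, species 2 can invade but species 1 cannot.

species 2 excludes species 1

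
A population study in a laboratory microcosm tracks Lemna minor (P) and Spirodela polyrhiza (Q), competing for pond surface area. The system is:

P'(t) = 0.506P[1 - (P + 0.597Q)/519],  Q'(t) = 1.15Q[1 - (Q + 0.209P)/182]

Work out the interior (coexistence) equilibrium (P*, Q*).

Setting both brackets to zero gives the nullclines P + 0.597Q = 519 and 0.209P + Q = 182.
Substituting Q = 182 - 0.209P into the first: P(1 - 0.597·0.209) = 519 - 0.597·182.
So P* = 410/0.875 = 469, and then Q* = 182 - 0.209·469 = 84.

P* ≈ 469, Q* ≈ 84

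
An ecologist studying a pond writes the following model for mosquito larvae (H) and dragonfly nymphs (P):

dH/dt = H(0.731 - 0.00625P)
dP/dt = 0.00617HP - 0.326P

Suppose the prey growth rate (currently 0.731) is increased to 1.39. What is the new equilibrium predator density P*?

P* ≈ 222

At the interior fixed point, setting dH/dt = 0 with H > 0 fixes P* = (prey growth rate)/(HP coefficient) — independent of the other coefficients.
With the change, P* = 1.39/0.00625 = 222; it rises from 117.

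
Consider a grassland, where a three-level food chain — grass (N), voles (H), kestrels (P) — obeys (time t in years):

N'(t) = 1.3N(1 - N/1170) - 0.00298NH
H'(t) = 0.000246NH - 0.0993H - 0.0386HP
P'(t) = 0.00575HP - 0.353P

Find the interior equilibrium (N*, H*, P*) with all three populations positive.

From dP/dt = 0: 0.00575H* = 0.353, so H* = 61.4.
From dN/dt = 0: 1.3(1 - N*/1170) = 0.00298·61.4, giving N* = 1170·(1 - 0.141) = 1010.
From dH/dt = 0: 0.000246·1010 - 0.0993 = 0.0386P*, so P* = 0.148/0.0386 = 3.83.

N* ≈ 1010, H* ≈ 61.4, P* ≈ 3.83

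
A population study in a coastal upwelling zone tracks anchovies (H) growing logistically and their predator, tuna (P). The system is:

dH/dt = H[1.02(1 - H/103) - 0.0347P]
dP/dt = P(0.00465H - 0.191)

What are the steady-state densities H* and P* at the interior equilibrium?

From dP/dt = 0 with P > 0: 0.00465H* = 0.191, so H* = 41.1.
Substitute into dH/dt = 0: 1.02(1 - 41.1/103) = 0.0347P*.
The bracket is 0.601, giving P* = 0.613/0.0347 = 17.7.

H* ≈ 41.1, P* ≈ 17.7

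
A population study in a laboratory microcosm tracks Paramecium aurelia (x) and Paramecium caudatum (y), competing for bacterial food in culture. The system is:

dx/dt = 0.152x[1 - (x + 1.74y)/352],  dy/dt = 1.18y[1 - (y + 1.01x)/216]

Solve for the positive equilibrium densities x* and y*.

Setting both brackets to zero gives the nullclines x + 1.74y = 352 and 1.01x + y = 216.
Substituting y = 216 - 1.01x into the first: x(1 - 1.74·1.01) = 352 - 1.74·216.
So x* = -23.8/-0.757 = 31.5, and then y* = 216 - 1.01·31.5 = 184.

x* ≈ 31.5, y* ≈ 184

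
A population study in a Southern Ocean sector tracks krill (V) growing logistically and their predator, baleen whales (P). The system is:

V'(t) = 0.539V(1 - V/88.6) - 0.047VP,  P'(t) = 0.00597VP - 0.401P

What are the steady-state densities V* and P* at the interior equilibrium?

V* ≈ 67.2, P* ≈ 2.77

From dP/dt = 0 with P > 0: 0.00597V* = 0.401, so V* = 67.2.
Substitute into dV/dt = 0: 0.539(1 - 67.2/88.6) = 0.047P*.
The bracket is 0.242, giving P* = 0.13/0.047 = 2.77.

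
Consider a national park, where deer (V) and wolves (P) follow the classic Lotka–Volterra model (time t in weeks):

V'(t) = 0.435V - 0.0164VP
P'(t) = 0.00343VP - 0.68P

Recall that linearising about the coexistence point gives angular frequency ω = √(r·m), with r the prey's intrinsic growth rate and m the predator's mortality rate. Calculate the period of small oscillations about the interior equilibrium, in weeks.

T ≈ 11.6 weeks

Here r = 0.435 and m = 0.68, so r·m = 0.296.
ω = √0.296 = 0.544 per week, hence T = 2π/ω ≈ 11.6 weeks.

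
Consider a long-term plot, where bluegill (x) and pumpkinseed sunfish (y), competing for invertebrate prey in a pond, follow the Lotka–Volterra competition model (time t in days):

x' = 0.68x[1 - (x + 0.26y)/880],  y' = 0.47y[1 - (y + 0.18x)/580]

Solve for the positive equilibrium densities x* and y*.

x* ≈ 765, y* ≈ 442

Setting both brackets to zero gives the nullclines x + 0.26y = 880 and 0.18x + y = 580.
Substituting y = 580 - 0.18x into the first: x(1 - 0.26·0.18) = 880 - 0.26·580.
So x* = 729/0.953 = 765, and then y* = 580 - 0.18·765 = 442.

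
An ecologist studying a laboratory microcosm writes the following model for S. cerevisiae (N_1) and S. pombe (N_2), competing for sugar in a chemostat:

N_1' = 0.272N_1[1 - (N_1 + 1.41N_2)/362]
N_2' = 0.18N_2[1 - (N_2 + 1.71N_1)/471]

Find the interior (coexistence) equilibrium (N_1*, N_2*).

N_1* ≈ 214, N_2* ≈ 105

Setting both brackets to zero gives the nullclines N_1 + 1.41N_2 = 362 and 1.71N_1 + N_2 = 471.
Substituting N_2 = 471 - 1.71N_1 into the first: N_1(1 - 1.41·1.71) = 362 - 1.41·471.
So N_1* = -302/-1.41 = 214, and then N_2* = 471 - 1.71·214 = 105.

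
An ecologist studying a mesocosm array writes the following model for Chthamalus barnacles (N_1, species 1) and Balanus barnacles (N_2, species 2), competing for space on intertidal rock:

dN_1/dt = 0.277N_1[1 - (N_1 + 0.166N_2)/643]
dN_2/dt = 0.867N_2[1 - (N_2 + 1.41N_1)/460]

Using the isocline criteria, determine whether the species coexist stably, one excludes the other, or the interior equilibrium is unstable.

species 1 excludes species 2

Compare the nullcline intercepts: K1/α12 = 643/0.166 = 3870 > K2 = 460; K2/α21 = 460/1.41 = 326 < K1 = 643.
Since the inequalities point opposite ways, species 1 can invade but species 2 cannot.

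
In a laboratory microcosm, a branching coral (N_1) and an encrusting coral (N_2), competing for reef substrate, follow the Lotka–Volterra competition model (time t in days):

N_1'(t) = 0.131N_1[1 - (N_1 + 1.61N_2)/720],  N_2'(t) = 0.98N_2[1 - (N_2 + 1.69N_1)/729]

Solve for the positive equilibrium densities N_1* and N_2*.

N_1* ≈ 264, N_2* ≈ 283

Setting both brackets to zero gives the nullclines N_1 + 1.61N_2 = 720 and 1.69N_1 + N_2 = 729.
Substituting N_2 = 729 - 1.69N_1 into the first: N_1(1 - 1.61·1.69) = 720 - 1.61·729.
So N_1* = -454/-1.72 = 264, and then N_2* = 729 - 1.69·264 = 283.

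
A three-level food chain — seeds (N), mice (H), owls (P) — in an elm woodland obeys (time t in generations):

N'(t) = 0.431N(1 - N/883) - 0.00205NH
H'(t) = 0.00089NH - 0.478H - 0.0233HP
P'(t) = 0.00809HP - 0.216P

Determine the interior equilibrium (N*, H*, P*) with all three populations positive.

From dP/dt = 0: 0.00809H* = 0.216, so H* = 26.7.
From dN/dt = 0: 0.431(1 - N*/883) = 0.00205·26.7, giving N* = 883·(1 - 0.127) = 771.
From dH/dt = 0: 0.00089·771 - 0.478 = 0.0233P*, so P* = 0.208/0.0233 = 8.93.

N* ≈ 771, H* ≈ 26.7, P* ≈ 8.93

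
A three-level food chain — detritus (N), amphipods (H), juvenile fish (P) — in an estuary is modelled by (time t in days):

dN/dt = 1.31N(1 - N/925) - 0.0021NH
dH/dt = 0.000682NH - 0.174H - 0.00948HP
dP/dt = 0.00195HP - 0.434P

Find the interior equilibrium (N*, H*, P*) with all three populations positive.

From dP/dt = 0: 0.00195H* = 0.434, so H* = 223.
From dN/dt = 0: 1.31(1 - N*/925) = 0.0021·223, giving N* = 925·(1 - 0.357) = 595.
From dH/dt = 0: 0.000682·595 - 0.174 = 0.00948P*, so P* = 0.232/0.00948 = 24.4.

N* ≈ 595, H* ≈ 223, P* ≈ 24.4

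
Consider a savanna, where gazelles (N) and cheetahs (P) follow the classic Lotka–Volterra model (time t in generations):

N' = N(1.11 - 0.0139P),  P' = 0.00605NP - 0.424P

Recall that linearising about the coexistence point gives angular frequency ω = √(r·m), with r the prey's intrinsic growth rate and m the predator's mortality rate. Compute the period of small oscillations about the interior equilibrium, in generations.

Here r = 1.11 and m = 0.424, so r·m = 0.471.
ω = √0.471 = 0.686 per generation, hence T = 2π/ω ≈ 9.16 generations.

T ≈ 9.16 generations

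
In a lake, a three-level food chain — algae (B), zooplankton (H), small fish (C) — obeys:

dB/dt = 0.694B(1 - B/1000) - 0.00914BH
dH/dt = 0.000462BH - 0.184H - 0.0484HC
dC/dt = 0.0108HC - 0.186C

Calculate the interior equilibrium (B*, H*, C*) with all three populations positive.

B* ≈ 773, H* ≈ 17.2, C* ≈ 3.58

From dC/dt = 0: 0.0108H* = 0.186, so H* = 17.2.
From dB/dt = 0: 0.694(1 - B*/1000) = 0.00914·17.2, giving B* = 1000·(1 - 0.227) = 773.
From dH/dt = 0: 0.000462·773 - 0.184 = 0.0484C*, so C* = 0.173/0.0484 = 3.58.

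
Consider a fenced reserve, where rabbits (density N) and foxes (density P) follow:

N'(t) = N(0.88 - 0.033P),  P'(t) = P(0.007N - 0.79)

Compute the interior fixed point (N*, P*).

N* ≈ 113, P* ≈ 26.7

Set dP/dt = 0 with P > 0: 0.007N - 0.79 = 0, so N* = 0.79/0.007 = 113.
Set dN/dt = 0 with N > 0: 0.88 - 0.033P = 0, so P* = 0.88/0.033 = 26.7.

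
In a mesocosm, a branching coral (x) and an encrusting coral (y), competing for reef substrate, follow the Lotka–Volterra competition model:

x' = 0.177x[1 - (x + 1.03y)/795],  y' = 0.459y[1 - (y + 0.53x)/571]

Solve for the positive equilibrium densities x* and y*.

Setting both brackets to zero gives the nullclines x + 1.03y = 795 and 0.53x + y = 571.
Substituting y = 571 - 0.53x into the first: x(1 - 1.03·0.53) = 795 - 1.03·571.
So x* = 207/0.454 = 456, and then y* = 571 - 0.53·456 = 330.

x* ≈ 456, y* ≈ 330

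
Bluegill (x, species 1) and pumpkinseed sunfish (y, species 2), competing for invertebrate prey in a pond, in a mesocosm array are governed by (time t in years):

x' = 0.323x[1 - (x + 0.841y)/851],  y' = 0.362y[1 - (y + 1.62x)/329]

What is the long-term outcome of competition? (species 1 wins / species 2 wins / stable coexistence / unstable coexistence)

species 1 excludes species 2

Compare the nullcline intercepts: K1/α12 = 851/0.841 = 1010 > K2 = 329; K2/α21 = 329/1.62 = 203 < K1 = 851.
Since the inequalities point opposite ways, species 1 can invade but species 2 cannot.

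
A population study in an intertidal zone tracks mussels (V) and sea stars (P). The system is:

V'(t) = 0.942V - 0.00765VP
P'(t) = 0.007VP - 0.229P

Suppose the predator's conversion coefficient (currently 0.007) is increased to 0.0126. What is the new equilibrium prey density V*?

At the interior fixed point, setting dP/dt = 0 with P > 0 fixes V* = (predator death rate)/(VP coefficient) — independent of the other coefficients.
With the change, V* = 0.229/0.0126 = 18.2; it falls from 32.7.

V* ≈ 18.2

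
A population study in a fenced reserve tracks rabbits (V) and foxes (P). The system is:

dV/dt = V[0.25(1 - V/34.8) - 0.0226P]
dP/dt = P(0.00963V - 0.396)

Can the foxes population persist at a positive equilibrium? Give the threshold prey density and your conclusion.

Threshold V = 41.1; K < 41.1, so no, the predator goes extinct.

The predator equation gives dP/dt > 0 only when V > 0.396/0.00963 = 41.1.
Without the predator, V → K = 34.8. Since 34.8 < 41.1, the predator cannot invade.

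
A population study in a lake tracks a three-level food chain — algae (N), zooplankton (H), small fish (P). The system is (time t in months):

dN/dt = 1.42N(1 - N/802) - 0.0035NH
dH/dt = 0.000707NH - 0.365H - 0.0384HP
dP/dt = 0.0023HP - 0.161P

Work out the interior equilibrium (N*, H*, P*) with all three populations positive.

N* ≈ 664, H* ≈ 70, P* ≈ 2.71

From dP/dt = 0: 0.0023H* = 0.161, so H* = 70.
From dN/dt = 0: 1.42(1 - N*/802) = 0.0035·70, giving N* = 802·(1 - 0.173) = 664.
From dH/dt = 0: 0.000707·664 - 0.365 = 0.0384P*, so P* = 0.104/0.0384 = 2.71.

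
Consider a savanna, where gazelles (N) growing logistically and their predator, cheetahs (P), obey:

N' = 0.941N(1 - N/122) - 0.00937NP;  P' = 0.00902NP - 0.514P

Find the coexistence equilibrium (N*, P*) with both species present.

N* ≈ 57, P* ≈ 53.5

From dP/dt = 0 with P > 0: 0.00902N* = 0.514, so N* = 57.
Substitute into dN/dt = 0: 0.941(1 - 57/122) = 0.00937P*.
The bracket is 0.533, giving P* = 0.501/0.00937 = 53.5.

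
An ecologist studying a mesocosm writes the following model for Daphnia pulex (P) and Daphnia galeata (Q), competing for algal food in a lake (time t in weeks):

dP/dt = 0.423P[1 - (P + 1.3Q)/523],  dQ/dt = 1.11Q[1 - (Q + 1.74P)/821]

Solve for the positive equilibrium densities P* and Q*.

Setting both brackets to zero gives the nullclines P + 1.3Q = 523 and 1.74P + Q = 821.
Substituting Q = 821 - 1.74P into the first: P(1 - 1.3·1.74) = 523 - 1.3·821.
So P* = -544/-1.26 = 431, and then Q* = 821 - 1.74·431 = 70.5.

P* ≈ 431, Q* ≈ 70.5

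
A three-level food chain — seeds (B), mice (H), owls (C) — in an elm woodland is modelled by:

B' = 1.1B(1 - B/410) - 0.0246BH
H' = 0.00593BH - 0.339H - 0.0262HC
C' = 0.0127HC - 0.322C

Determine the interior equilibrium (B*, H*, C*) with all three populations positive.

B* ≈ 178, H* ≈ 25.4, C* ≈ 27.2

From dC/dt = 0: 0.0127H* = 0.322, so H* = 25.4.
From dB/dt = 0: 1.1(1 - B*/410) = 0.0246·25.4, giving B* = 410·(1 - 0.567) = 178.
From dH/dt = 0: 0.00593·178 - 0.339 = 0.0262C*, so C* = 0.714/0.0262 = 27.2.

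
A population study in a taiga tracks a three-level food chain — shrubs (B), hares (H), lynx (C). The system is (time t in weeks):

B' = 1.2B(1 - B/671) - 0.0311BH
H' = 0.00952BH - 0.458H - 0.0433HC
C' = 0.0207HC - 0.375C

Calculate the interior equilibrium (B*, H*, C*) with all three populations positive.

B* ≈ 356, H* ≈ 18.1, C* ≈ 67.7

From dC/dt = 0: 0.0207H* = 0.375, so H* = 18.1.
From dB/dt = 0: 1.2(1 - B*/671) = 0.0311·18.1, giving B* = 671·(1 - 0.47) = 356.
From dH/dt = 0: 0.00952·356 - 0.458 = 0.0433C*, so C* = 2.93/0.0433 = 67.7.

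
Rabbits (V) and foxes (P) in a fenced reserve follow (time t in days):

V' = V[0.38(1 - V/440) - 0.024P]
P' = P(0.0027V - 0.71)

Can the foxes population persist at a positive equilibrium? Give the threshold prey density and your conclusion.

The predator equation gives dP/dt > 0 only when V > 0.71/0.0027 = 263.
Without the predator, V → K = 440. Since 440 > 263, the predator can invade and persist.

Threshold V = 263; K > 263, so yes, the predator persists.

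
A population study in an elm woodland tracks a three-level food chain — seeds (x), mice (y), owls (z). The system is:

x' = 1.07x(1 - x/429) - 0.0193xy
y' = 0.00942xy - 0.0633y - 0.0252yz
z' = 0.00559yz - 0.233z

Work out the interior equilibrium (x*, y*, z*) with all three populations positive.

From dz/dt = 0: 0.00559y* = 0.233, so y* = 41.7.
From dx/dt = 0: 1.07(1 - x*/429) = 0.0193·41.7, giving x* = 429·(1 - 0.752) = 106.
From dy/dt = 0: 0.00942·106 - 0.0633 = 0.0252z*, so z* = 0.94/0.0252 = 37.3.

x* ≈ 106, y* ≈ 41.7, z* ≈ 37.3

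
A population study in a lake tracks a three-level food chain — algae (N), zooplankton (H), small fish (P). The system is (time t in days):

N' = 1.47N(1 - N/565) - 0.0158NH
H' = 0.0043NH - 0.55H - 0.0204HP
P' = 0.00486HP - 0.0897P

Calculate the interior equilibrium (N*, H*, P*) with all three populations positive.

From dP/dt = 0: 0.00486H* = 0.0897, so H* = 18.5.
From dN/dt = 0: 1.47(1 - N*/565) = 0.0158·18.5, giving N* = 565·(1 - 0.198) = 453.
From dH/dt = 0: 0.0043·453 - 0.55 = 0.0204P*, so P* = 1.4/0.0204 = 68.5.

N* ≈ 453, H* ≈ 18.5, P* ≈ 68.5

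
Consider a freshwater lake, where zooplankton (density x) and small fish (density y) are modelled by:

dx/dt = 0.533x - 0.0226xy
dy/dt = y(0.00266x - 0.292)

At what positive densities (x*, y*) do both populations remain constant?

Set dy/dt = 0 with y > 0: 0.00266x - 0.292 = 0, so x* = 0.292/0.00266 = 110.
Set dx/dt = 0 with x > 0: 0.533 - 0.0226y = 0, so y* = 0.533/0.0226 = 23.6.

x* ≈ 110, y* ≈ 23.6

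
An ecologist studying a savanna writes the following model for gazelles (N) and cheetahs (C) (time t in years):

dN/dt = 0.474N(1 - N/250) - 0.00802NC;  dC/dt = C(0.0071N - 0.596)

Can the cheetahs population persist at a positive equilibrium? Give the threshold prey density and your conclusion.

The predator equation gives dC/dt > 0 only when N > 0.596/0.0071 = 83.9.
Without the predator, N → K = 250. Since 250 > 83.9, the predator can invade and persist.

Threshold N = 83.9; K > 83.9, so yes, the predator persists.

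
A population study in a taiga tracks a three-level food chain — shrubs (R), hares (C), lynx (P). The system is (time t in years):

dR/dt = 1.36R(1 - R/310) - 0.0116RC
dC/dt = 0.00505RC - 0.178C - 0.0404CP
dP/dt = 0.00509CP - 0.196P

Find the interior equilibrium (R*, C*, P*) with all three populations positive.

From dP/dt = 0: 0.00509C* = 0.196, so C* = 38.5.
From dR/dt = 0: 1.36(1 - R*/310) = 0.0116·38.5, giving R* = 310·(1 - 0.328) = 208.
From dC/dt = 0: 0.00505·208 - 0.178 = 0.0404P*, so P* = 0.873/0.0404 = 21.6.

R* ≈ 208, C* ≈ 38.5, P* ≈ 21.6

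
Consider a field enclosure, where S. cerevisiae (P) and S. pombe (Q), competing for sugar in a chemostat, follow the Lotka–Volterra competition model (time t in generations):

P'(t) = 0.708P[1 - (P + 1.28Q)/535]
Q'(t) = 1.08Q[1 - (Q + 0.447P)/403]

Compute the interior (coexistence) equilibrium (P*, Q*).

Setting both brackets to zero gives the nullclines P + 1.28Q = 535 and 0.447P + Q = 403.
Substituting Q = 403 - 0.447P into the first: P(1 - 1.28·0.447) = 535 - 1.28·403.
So P* = 19.2/0.428 = 44.8, and then Q* = 403 - 0.447·44.8 = 383.

P* ≈ 44.8, Q* ≈ 383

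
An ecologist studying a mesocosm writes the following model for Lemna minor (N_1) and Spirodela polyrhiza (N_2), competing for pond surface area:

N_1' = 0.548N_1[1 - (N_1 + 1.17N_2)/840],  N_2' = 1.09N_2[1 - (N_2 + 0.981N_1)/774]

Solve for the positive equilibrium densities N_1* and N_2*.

Setting both brackets to zero gives the nullclines N_1 + 1.17N_2 = 840 and 0.981N_1 + N_2 = 774.
Substituting N_2 = 774 - 0.981N_1 into the first: N_1(1 - 1.17·0.981) = 840 - 1.17·774.
So N_1* = -65.6/-0.148 = 444, and then N_2* = 774 - 0.981·444 = 339.

N_1* ≈ 444, N_2* ≈ 339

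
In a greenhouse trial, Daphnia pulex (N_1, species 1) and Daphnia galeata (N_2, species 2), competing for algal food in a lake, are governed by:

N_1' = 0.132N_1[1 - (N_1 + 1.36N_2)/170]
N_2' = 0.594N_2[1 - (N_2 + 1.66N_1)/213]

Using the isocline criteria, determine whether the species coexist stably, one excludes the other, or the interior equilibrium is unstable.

unstable coexistence (outcome depends on initial conditions)

Compare the nullcline intercepts: K1/α12 = 170/1.36 = 125 < K2 = 213; K2/α21 = 213/1.66 = 128 < K1 = 170.
Since both are reversed, neither can invade when rare; the interior point is a saddle.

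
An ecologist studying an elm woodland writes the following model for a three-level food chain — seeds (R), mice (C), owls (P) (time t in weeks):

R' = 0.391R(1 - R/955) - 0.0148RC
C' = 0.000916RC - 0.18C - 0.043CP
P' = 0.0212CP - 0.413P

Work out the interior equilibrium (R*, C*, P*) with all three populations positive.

R* ≈ 251, C* ≈ 19.5, P* ≈ 1.16

From dP/dt = 0: 0.0212C* = 0.413, so C* = 19.5.
From dR/dt = 0: 0.391(1 - R*/955) = 0.0148·19.5, giving R* = 955·(1 - 0.737) = 251.
From dC/dt = 0: 0.000916·251 - 0.18 = 0.043P*, so P* = 0.0497/0.043 = 1.16.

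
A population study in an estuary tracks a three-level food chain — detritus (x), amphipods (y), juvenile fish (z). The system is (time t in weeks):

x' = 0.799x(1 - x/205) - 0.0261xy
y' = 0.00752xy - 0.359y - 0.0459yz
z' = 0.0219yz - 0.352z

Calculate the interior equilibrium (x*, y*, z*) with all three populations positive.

From dz/dt = 0: 0.0219y* = 0.352, so y* = 16.1.
From dx/dt = 0: 0.799(1 - x*/205) = 0.0261·16.1, giving x* = 205·(1 - 0.525) = 97.4.
From dy/dt = 0: 0.00752·97.4 - 0.359 = 0.0459z*, so z* = 0.373/0.0459 = 8.13.

x* ≈ 97.4, y* ≈ 16.1, z* ≈ 8.13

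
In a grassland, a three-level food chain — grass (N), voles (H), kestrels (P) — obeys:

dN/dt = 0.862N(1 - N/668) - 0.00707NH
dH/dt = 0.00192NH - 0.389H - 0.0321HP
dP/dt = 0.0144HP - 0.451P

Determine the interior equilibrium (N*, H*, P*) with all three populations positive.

N* ≈ 496, H* ≈ 31.3, P* ≈ 17.6

From dP/dt = 0: 0.0144H* = 0.451, so H* = 31.3.
From dN/dt = 0: 0.862(1 - N*/668) = 0.00707·31.3, giving N* = 668·(1 - 0.257) = 496.
From dH/dt = 0: 0.00192·496 - 0.389 = 0.0321P*, so P* = 0.564/0.0321 = 17.6.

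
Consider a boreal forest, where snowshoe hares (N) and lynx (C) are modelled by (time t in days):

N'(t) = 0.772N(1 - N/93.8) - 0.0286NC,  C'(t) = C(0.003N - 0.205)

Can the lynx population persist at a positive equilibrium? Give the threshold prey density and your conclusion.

The predator equation gives dC/dt > 0 only when N > 0.205/0.003 = 68.3.
Without the predator, N → K = 93.8. Since 93.8 > 68.3, the predator can invade and persist.

Threshold N = 68.3; K > 68.3, so yes, the predator persists.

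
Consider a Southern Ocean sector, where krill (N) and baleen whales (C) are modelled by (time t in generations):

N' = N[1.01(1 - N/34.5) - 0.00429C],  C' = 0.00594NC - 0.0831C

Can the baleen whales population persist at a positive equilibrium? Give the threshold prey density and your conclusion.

Threshold N = 14; K > 14, so yes, the predator persists.

The predator equation gives dC/dt > 0 only when N > 0.0831/0.00594 = 14.
Without the predator, N → K = 34.5. Since 34.5 > 14, the predator can invade and persist.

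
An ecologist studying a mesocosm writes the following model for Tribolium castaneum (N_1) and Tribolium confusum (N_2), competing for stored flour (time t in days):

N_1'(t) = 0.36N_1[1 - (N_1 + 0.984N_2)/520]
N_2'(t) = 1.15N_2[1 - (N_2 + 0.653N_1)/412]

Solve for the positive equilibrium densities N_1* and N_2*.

Setting both brackets to zero gives the nullclines N_1 + 0.984N_2 = 520 and 0.653N_1 + N_2 = 412.
Substituting N_2 = 412 - 0.653N_1 into the first: N_1(1 - 0.984·0.653) = 520 - 0.984·412.
So N_1* = 115/0.357 = 321, and then N_2* = 412 - 0.653·321 = 203.

N_1* ≈ 321, N_2* ≈ 203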